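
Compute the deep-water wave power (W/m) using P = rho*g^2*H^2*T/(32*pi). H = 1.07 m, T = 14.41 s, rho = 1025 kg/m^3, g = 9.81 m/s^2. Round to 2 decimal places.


P = rho * g^2 * H^2 * T / (32 * pi)
P = 1025 * 9.81^2 * 1.07^2 * 14.41 / (32 * pi)
P = 1025 * 96.2361 * 1.1449 * 14.41 / 100.53096
P = 16188.01 W/m

16188.01


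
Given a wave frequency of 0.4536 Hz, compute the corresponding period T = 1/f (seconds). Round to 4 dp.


T = 1 / f
T = 1 / 0.4536
T = 2.2046 s

2.2046


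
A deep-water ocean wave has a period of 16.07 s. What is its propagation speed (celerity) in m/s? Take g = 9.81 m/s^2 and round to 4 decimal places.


We use the deep-water celerity formula:
C = g * T / (2 * pi)
C = 9.81 * 16.07 / (2 * 3.14159...)
C = 157.646700 / 6.283185
C = 25.0903 m/s

25.0903


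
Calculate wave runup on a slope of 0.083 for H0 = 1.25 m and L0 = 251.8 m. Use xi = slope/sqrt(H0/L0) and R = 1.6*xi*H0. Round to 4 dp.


xi = slope / sqrt(H0/L0)
H0/L0 = 1.25/251.8 = 0.004964
sqrt(0.004964) = 0.070457
xi = 0.083 / 0.070457 = 1.178015
R = 1.6 * xi * H0 = 1.6 * 1.178015 * 1.25
R = 2.3560 m

2.3560


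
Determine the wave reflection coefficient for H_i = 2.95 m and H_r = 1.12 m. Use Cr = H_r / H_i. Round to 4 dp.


Cr = H_r / H_i
Cr = 1.12 / 2.95
Cr = 0.3797

0.3797


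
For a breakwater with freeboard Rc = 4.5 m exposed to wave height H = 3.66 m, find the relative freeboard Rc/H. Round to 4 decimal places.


Relative freeboard = Rc / H
= 4.5 / 3.66
= 1.2295

1.2295


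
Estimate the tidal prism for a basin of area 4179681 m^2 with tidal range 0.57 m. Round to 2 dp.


Tidal prism = Area * Tidal range
P = 4179681 * 0.57
P = 2382418.17 m^3

2382418.17


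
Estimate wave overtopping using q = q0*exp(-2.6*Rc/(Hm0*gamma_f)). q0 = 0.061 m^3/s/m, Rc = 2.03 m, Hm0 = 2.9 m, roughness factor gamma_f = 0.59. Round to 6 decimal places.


q = q0 * exp(-2.6 * Rc / (Hm0 * gamma_f))
Exponent = -2.6 * 2.03 / (2.9 * 0.59)
= -2.6 * 2.03 / 1.7110
= -3.084746
exp(-3.084746) = 0.045742
q = 0.061 * 0.045742
q = 0.002790 m^3/s/m

0.002790


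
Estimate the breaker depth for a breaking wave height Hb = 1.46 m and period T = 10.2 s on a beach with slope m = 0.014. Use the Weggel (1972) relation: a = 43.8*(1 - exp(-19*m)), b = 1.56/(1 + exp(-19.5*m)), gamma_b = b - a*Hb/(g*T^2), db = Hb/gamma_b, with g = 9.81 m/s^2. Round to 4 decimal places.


a = 43.8 * (1 - exp(-19 * m))
exp(-19 * 0.014) = exp(-0.2660) = 0.766439
a = 43.8 * (1 - 0.766439) = 10.229966
b = 1.56 / (1 + exp(-19.5 * m))
exp(-19.5 * 0.014) = exp(-0.2730) = 0.761093
b = 1.56 / (1 + 0.761093) = 0.885814
Hb / (g * T^2) = 1.46 / (9.81 * 10.2^2) = 1.46 / 1020.6324 = 0.00143049
gamma_b = b - a * Hb/(g*T^2) = 0.885814 - 10.229966 * 0.00143049 = 0.871180
db = Hb / gamma_b = 1.46 / 0.871180
db = 1.6759 m

1.6759


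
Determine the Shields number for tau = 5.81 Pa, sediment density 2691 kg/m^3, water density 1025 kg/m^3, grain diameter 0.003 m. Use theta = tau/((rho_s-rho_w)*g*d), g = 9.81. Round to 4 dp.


theta = tau / ((rho_s - rho_w) * g * d)
rho_s - rho_w = 2691 - 1025 = 1666
Denominator = 1666 * 9.81 * 0.003 = 49.030380
theta = 5.81 / 49.030380
theta = 0.1185

0.1185


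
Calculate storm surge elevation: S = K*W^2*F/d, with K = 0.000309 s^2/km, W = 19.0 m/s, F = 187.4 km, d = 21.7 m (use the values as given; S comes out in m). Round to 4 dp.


S = K * W^2 * F / d
W^2 = 19.0^2 = 361.00
S = 0.000309 * 361.00 * 187.4 / 21.7
Numerator = 0.000309 * 361.00 * 187.4 = 20.904283
S = 20.904283 / 21.7 = 0.9633 m

0.9633


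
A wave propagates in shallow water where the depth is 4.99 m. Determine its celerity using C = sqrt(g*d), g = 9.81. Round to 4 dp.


Using the shallow-water approximation:
C = sqrt(g * d) = sqrt(9.81 * 4.99)
C = sqrt(48.9519)
C = 6.9966 m/s

6.9966


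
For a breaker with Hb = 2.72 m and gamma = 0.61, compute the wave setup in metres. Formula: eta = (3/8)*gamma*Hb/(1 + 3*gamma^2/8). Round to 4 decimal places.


eta = (3/8) * gamma * Hb / (1 + 3*gamma^2/8)
Numerator = (3/8) * 0.61 * 2.72 = 0.622200
Denominator = 1 + 3*0.61^2/8 = 1 + 0.139538 = 1.139538
eta = 0.622200 / 1.139538
eta = 0.5460 m

0.5460


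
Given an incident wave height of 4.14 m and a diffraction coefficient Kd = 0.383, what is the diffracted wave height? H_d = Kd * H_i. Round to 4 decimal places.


H_d = Kd * H_i
H_d = 0.383 * 4.14
H_d = 1.5856 m

1.5856


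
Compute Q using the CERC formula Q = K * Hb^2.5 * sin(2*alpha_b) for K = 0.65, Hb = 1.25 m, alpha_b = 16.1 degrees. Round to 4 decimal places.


Q = K * Hb^2.5 * sin(2 * alpha_b)
Hb^2.5 = 1.25^2.5 = 1.746928
sin(2 * 16.1) = sin(32.2) = 0.532876
Q = 0.65 * 1.746928 * 0.532876
Q = 0.6051 m^3/s

0.6051


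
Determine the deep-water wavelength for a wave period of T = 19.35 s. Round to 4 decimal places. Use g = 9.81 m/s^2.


L0 = g * T^2 / (2 * pi)
L0 = 9.81 * 19.35^2 / (2 * pi)
L0 = 9.81 * 374.4225 / 6.28319
L0 = 3673.0847 / 6.28319
L0 = 584.5896 m

584.5896


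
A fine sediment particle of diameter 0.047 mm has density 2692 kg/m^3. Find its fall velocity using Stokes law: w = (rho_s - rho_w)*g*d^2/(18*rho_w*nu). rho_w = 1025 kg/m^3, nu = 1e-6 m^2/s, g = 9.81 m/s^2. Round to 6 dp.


w = (rho_s - rho_w) * g * d^2 / (18 * rho_w * nu)
d = 0.047 mm = 0.000047 m
rho_s - rho_w = 2692 - 1025 = 1667
Numerator = 1667 * 9.81 * (0.000047)^2 = 0.000036124373
Denominator = 18 * 1025 * 1e-6 = 0.018450
w = 0.001958 m/s

0.001958


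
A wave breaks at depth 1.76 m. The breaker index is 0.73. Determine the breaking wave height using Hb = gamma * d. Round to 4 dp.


Hb = gamma * d
Hb = 0.73 * 1.76
Hb = 1.2848 m

1.2848


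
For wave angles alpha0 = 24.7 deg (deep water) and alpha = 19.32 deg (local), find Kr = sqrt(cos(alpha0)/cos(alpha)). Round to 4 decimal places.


Kr = sqrt(cos(alpha0) / cos(alpha))
cos(24.7) = 0.908508
cos(19.32) = 0.943686
Kr = sqrt(0.908508 / 0.943686)
Kr = sqrt(0.962723)
Kr = 0.9812

0.9812


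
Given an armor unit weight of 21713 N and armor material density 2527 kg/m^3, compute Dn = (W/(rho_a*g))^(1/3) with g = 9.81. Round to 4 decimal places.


V = W / (rho_a * g)
V = 21713 / (2527 * 9.81)
V = 21713 / 24789.87
V = 0.875882 m^3
Dn = V^(1/3) = 0.875882^(1/3)
Dn = 0.9568 m

0.9568


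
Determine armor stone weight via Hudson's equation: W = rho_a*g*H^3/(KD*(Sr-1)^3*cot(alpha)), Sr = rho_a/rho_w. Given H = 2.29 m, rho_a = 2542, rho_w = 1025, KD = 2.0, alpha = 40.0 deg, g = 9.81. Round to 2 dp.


Sr = rho_a / rho_w = 2542 / 1025 = 2.480000
(Sr - 1) = 1.480000
(Sr - 1)^3 = 3.241792
cot(40.0) = 1 / tan(40.0) = 1 / 0.839100 = 1.191754
Numerator = 2542 * 9.81 * 2.29^3 = 299468.3989
Denominator = 2.0 * 3.241792 * 1.191754 = 7.726835
W = 299468.3989 / 7.726835
W = 38756.93 N

38756.93


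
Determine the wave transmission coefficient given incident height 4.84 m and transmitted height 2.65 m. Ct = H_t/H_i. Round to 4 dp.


Ct = H_t / H_i
Ct = 2.65 / 4.84
Ct = 0.5475

0.5475


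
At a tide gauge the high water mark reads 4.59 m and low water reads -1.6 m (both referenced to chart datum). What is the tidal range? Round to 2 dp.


Tidal range = High water - Low water
Tidal range = 4.59 - (-1.6)
Tidal range = 6.19 m

6.19


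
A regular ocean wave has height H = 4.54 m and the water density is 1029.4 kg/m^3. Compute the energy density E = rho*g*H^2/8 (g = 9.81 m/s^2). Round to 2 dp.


E = (1/8) * rho * g * H^2
E = (1/8) * 1029.4 * 9.81 * 4.54^2
E = 0.125 * 1029.4 * 9.81 * 20.6116
E = 26018.06 J/m^2

26018.06


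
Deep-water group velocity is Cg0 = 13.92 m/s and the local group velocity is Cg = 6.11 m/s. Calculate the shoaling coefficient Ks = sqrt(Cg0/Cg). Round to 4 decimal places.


Ks = sqrt(Cg0 / Cg)
Ks = sqrt(13.92 / 6.11)
Ks = sqrt(2.2782)
Ks = 1.5094

1.5094


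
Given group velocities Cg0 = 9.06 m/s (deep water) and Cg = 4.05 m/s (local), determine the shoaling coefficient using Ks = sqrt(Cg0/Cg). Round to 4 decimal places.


Ks = sqrt(Cg0 / Cg)
Ks = sqrt(9.06 / 4.05)
Ks = sqrt(2.2370)
Ks = 1.4957

1.4957


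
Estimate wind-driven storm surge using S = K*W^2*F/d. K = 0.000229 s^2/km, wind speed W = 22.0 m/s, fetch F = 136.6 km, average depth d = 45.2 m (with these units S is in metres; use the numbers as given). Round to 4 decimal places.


S = K * W^2 * F / d
W^2 = 22.0^2 = 484.00
S = 0.000229 * 484.00 * 136.6 / 45.2
Numerator = 0.000229 * 484.00 * 136.6 = 15.140198
S = 15.140198 / 45.2 = 0.3350 m

0.3350


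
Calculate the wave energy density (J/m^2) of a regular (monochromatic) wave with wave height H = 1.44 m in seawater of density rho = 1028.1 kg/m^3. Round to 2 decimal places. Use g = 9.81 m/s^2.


E = (1/8) * rho * g * H^2
E = (1/8) * 1028.1 * 9.81 * 1.44^2
E = 0.125 * 1028.1 * 9.81 * 2.0736
E = 2614.20 J/m^2

2614.20


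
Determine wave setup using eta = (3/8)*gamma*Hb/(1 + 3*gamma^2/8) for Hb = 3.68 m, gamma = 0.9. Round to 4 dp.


eta = (3/8) * gamma * Hb / (1 + 3*gamma^2/8)
Numerator = (3/8) * 0.9 * 3.68 = 1.242000
Denominator = 1 + 3*0.9^2/8 = 1 + 0.303750 = 1.303750
eta = 1.242000 / 1.303750
eta = 0.9526 m

0.9526


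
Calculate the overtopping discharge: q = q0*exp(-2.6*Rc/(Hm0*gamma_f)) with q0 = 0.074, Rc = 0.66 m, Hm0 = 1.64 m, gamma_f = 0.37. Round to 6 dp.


q = q0 * exp(-2.6 * Rc / (Hm0 * gamma_f))
Exponent = -2.6 * 0.66 / (1.64 * 0.37)
= -2.6 * 0.66 / 0.6068
= -2.827950
exp(-2.827950) = 0.059134
q = 0.074 * 0.059134
q = 0.004376 m^3/s/m

0.004376


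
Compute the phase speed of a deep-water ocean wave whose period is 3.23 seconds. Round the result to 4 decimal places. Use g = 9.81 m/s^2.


We use the deep-water celerity formula:
C = g * T / (2 * pi)
C = 9.81 * 3.23 / (2 * 3.14159...)
C = 31.686300 / 6.283185
C = 5.0430 m/s

5.0430


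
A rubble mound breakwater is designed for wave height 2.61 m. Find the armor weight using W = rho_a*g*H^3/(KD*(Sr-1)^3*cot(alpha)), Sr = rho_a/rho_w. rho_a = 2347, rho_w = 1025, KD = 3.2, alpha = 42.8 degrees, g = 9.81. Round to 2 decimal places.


Sr = rho_a / rho_w = 2347 / 1025 = 2.289756
(Sr - 1) = 1.289756
(Sr - 1)^3 = 2.145472
cot(42.8) = 1 / tan(42.8) = 1 / 0.926010 = 1.079902
Numerator = 2347 * 9.81 * 2.61^3 = 409358.3175
Denominator = 3.2 * 2.145472 * 1.079902 = 7.414075
W = 409358.3175 / 7.414075
W = 55213.67 N

55213.67


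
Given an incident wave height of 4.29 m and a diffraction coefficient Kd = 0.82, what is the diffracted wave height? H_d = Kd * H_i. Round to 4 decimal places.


H_d = Kd * H_i
H_d = 0.82 * 4.29
H_d = 3.5178 m

3.5178


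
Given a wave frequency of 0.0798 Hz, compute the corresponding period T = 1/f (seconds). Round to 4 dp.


T = 1 / f
T = 1 / 0.0798
T = 12.5313 s

12.5313


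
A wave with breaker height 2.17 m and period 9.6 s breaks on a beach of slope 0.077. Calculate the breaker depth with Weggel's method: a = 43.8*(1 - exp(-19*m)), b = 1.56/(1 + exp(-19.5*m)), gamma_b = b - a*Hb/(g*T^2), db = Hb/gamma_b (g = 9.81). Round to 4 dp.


a = 43.8 * (1 - exp(-19 * m))
exp(-19 * 0.077) = exp(-1.4630) = 0.231541
a = 43.8 * (1 - 0.231541) = 33.658521
b = 1.56 / (1 + exp(-19.5 * m))
exp(-19.5 * 0.077) = exp(-1.5015) = 0.222796
b = 1.56 / (1 + 0.222796) = 1.275765
Hb / (g * T^2) = 2.17 / (9.81 * 9.6^2) = 2.17 / 904.0896 = 0.00240020
gamma_b = b - a * Hb/(g*T^2) = 1.275765 - 33.658521 * 0.00240020 = 1.194978
db = Hb / gamma_b = 2.17 / 1.194978
db = 1.8159 m

1.8159


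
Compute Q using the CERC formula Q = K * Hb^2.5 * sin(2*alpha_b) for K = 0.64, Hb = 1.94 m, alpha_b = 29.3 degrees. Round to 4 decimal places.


Q = K * Hb^2.5 * sin(2 * alpha_b)
Hb^2.5 = 1.94^2.5 = 5.242088
sin(2 * 29.3) = sin(58.6) = 0.853551
Q = 0.64 * 5.242088 * 0.853551
Q = 2.8636 m^3/s

2.8636


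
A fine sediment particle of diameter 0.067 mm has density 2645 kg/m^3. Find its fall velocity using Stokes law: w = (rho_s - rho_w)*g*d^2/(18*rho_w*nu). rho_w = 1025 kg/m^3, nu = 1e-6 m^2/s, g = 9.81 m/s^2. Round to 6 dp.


w = (rho_s - rho_w) * g * d^2 / (18 * rho_w * nu)
d = 0.067 mm = 0.000067 m
rho_s - rho_w = 2645 - 1025 = 1620
Numerator = 1620 * 9.81 * (0.000067)^2 = 0.000071340086
Denominator = 18 * 1025 * 1e-6 = 0.018450
w = 0.003867 m/s

0.003867


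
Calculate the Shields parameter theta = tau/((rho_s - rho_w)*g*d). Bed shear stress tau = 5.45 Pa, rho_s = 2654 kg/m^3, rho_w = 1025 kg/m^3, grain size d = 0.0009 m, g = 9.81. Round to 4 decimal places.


theta = tau / ((rho_s - rho_w) * g * d)
rho_s - rho_w = 2654 - 1025 = 1629
Denominator = 1629 * 9.81 * 0.0009 = 14.382441
theta = 5.45 / 14.382441
theta = 0.3789

0.3789


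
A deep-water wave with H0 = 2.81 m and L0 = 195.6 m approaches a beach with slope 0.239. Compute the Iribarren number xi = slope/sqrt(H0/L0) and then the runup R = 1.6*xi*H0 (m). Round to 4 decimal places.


xi = slope / sqrt(H0/L0)
H0/L0 = 2.81/195.6 = 0.014366
sqrt(0.014366) = 0.119858
xi = 0.239 / 0.119858 = 1.994018
R = 1.6 * xi * H0 = 1.6 * 1.994018 * 2.81
R = 8.9651 m

8.9651


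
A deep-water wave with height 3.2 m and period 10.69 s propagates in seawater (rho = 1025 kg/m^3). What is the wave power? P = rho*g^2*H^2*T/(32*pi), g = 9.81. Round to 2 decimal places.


P = rho * g^2 * H^2 * T / (32 * pi)
P = 1025 * 9.81^2 * 3.2^2 * 10.69 / (32 * pi)
P = 1025 * 96.2361 * 10.2400 * 10.69 / 100.53096
P = 107408.76 W/m

107408.76


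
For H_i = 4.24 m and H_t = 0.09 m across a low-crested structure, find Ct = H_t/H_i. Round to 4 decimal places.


Ct = H_t / H_i
Ct = 0.09 / 4.24
Ct = 0.0212

0.0212


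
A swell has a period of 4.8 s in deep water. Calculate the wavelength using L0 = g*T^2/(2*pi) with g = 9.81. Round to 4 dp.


L0 = g * T^2 / (2 * pi)
L0 = 9.81 * 4.8^2 / (2 * pi)
L0 = 9.81 * 23.0400 / 6.28319
L0 = 226.0224 / 6.28319
L0 = 35.9726 m

35.9726


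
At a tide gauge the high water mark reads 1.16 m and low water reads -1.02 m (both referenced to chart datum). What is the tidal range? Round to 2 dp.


Tidal range = High water - Low water
Tidal range = 1.16 - (-1.02)
Tidal range = 2.18 m

2.18


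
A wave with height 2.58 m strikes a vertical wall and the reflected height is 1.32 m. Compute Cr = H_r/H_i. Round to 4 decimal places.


Cr = H_r / H_i
Cr = 1.32 / 2.58
Cr = 0.5116

0.5116


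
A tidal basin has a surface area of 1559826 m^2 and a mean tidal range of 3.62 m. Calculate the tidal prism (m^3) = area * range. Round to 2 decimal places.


Tidal prism = Area * Tidal range
P = 1559826 * 3.62
P = 5646570.12 m^3

5646570.12


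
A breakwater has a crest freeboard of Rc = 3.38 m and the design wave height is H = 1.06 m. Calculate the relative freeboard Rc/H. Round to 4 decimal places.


Relative freeboard = Rc / H
= 3.38 / 1.06
= 3.1887

3.1887


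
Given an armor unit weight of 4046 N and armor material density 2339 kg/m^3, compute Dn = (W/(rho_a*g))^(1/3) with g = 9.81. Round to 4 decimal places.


V = W / (rho_a * g)
V = 4046 / (2339 * 9.81)
V = 4046 / 22945.59
V = 0.176330 m^3
Dn = V^(1/3) = 0.176330^(1/3)
Dn = 0.5608 m

0.5608


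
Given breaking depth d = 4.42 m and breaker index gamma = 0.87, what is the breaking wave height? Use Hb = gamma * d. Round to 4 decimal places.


Hb = gamma * d
Hb = 0.87 * 4.42
Hb = 3.8454 m

3.8454


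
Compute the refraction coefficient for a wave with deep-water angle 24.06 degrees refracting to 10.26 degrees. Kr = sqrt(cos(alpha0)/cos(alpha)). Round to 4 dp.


Kr = sqrt(cos(alpha0) / cos(alpha))
cos(24.06) = 0.913119
cos(10.26) = 0.984010
Kr = sqrt(0.913119 / 0.984010)
Kr = sqrt(0.927957)
Kr = 0.9633

0.9633


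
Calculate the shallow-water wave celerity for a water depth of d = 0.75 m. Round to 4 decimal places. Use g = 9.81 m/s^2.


Using the shallow-water approximation:
C = sqrt(g * d) = sqrt(9.81 * 0.75)
C = sqrt(7.3575)
C = 2.7125 m/s

2.7125


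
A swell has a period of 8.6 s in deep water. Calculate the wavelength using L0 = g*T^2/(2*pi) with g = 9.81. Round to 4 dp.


L0 = g * T^2 / (2 * pi)
L0 = 9.81 * 8.6^2 / (2 * pi)
L0 = 9.81 * 73.9600 / 6.28319
L0 = 725.5476 / 6.28319
L0 = 115.4745 m

115.4745


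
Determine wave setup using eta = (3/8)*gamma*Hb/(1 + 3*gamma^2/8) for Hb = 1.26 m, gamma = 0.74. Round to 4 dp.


eta = (3/8) * gamma * Hb / (1 + 3*gamma^2/8)
Numerator = (3/8) * 0.74 * 1.26 = 0.349650
Denominator = 1 + 3*0.74^2/8 = 1 + 0.205350 = 1.205350
eta = 0.349650 / 1.205350
eta = 0.2901 m

0.2901


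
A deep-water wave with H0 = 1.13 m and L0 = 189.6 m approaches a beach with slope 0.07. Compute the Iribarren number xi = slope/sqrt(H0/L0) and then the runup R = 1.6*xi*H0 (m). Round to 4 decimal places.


xi = slope / sqrt(H0/L0)
H0/L0 = 1.13/189.6 = 0.005960
sqrt(0.005960) = 0.077200
xi = 0.07 / 0.077200 = 0.906730
R = 1.6 * xi * H0 = 1.6 * 0.906730 * 1.13
R = 1.6394 m

1.6394


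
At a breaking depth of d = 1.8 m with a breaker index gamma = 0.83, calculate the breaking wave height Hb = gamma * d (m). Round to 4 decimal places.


Hb = gamma * d
Hb = 0.83 * 1.8
Hb = 1.4940 m

1.4940


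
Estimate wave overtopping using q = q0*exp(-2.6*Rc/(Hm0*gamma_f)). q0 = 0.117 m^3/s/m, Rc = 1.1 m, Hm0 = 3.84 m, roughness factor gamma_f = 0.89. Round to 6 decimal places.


q = q0 * exp(-2.6 * Rc / (Hm0 * gamma_f))
Exponent = -2.6 * 1.1 / (3.84 * 0.89)
= -2.6 * 1.1 / 3.4176
= -0.836845
exp(-0.836845) = 0.433075
q = 0.117 * 0.433075
q = 0.050670 m^3/s/m

0.050670


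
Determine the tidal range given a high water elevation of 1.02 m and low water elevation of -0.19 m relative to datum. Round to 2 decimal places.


Tidal range = High water - Low water
Tidal range = 1.02 - (-0.19)
Tidal range = 1.21 m

1.21


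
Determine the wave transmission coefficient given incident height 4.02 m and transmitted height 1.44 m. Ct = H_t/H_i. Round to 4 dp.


Ct = H_t / H_i
Ct = 1.44 / 4.02
Ct = 0.3582

0.3582


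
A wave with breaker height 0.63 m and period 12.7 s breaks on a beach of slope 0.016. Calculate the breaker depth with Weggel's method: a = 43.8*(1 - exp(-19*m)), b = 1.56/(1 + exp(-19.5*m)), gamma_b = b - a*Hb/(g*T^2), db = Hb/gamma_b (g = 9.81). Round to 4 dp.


a = 43.8 * (1 - exp(-19 * m))
exp(-19 * 0.016) = exp(-0.3040) = 0.737861
a = 43.8 * (1 - 0.737861) = 11.481694
b = 1.56 / (1 + exp(-19.5 * m))
exp(-19.5 * 0.016) = exp(-0.3120) = 0.731982
b = 1.56 / (1 + 0.731982) = 0.900702
Hb / (g * T^2) = 0.63 / (9.81 * 12.7^2) = 0.63 / 1582.2549 = 0.00039817
gamma_b = b - a * Hb/(g*T^2) = 0.900702 - 11.481694 * 0.00039817 = 0.896131
db = Hb / gamma_b = 0.63 / 0.896131
db = 0.7030 m

0.7030


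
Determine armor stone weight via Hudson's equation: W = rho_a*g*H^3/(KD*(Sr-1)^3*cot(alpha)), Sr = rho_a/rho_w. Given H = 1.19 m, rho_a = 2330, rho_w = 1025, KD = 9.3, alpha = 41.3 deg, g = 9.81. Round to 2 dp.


Sr = rho_a / rho_w = 2330 / 1025 = 2.273171
(Sr - 1) = 1.273171
(Sr - 1)^3 = 2.063764
cot(41.3) = 1 / tan(41.3) = 1 / 0.878521 = 1.138276
Numerator = 2330 * 9.81 * 1.19^3 = 38518.1848
Denominator = 9.3 * 2.063764 * 1.138276 = 21.846935
W = 38518.1848 / 21.846935
W = 1763.09 N

1763.09


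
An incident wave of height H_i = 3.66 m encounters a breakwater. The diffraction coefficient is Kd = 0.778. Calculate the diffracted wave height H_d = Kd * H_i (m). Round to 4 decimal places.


H_d = Kd * H_i
H_d = 0.778 * 3.66
H_d = 2.8475 m

2.8475


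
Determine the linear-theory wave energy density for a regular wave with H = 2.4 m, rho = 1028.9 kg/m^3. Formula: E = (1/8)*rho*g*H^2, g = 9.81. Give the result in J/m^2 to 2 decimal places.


E = (1/8) * rho * g * H^2
E = (1/8) * 1028.9 * 9.81 * 2.4^2
E = 0.125 * 1028.9 * 9.81 * 5.7600
E = 7267.33 J/m^2

7267.33


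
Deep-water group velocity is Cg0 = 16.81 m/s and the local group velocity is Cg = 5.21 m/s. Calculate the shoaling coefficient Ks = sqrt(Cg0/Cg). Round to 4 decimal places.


Ks = sqrt(Cg0 / Cg)
Ks = sqrt(16.81 / 5.21)
Ks = sqrt(3.2265)
Ks = 1.7962

1.7962


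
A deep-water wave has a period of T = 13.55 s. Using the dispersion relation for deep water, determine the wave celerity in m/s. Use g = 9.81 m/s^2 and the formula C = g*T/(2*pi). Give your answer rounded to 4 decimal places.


We use the deep-water celerity formula:
C = g * T / (2 * pi)
C = 9.81 * 13.55 / (2 * 3.14159...)
C = 132.925500 / 6.283185
C = 21.1558 m/s

21.1558


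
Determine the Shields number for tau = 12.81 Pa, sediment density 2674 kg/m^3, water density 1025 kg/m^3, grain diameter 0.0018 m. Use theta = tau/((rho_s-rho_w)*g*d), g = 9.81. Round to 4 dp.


theta = tau / ((rho_s - rho_w) * g * d)
rho_s - rho_w = 2674 - 1025 = 1649
Denominator = 1649 * 9.81 * 0.0018 = 29.118042
theta = 12.81 / 29.118042
theta = 0.4399

0.4399


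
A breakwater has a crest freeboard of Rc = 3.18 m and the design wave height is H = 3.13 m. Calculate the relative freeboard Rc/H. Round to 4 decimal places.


Relative freeboard = Rc / H
= 3.18 / 3.13
= 1.0160

1.0160


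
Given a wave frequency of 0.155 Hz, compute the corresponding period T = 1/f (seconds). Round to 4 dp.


T = 1 / f
T = 1 / 0.155
T = 6.4516 s

6.4516


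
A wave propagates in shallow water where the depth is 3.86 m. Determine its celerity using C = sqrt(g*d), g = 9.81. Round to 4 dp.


Using the shallow-water approximation:
C = sqrt(g * d) = sqrt(9.81 * 3.86)
C = sqrt(37.8666)
C = 6.1536 m/s

6.1536


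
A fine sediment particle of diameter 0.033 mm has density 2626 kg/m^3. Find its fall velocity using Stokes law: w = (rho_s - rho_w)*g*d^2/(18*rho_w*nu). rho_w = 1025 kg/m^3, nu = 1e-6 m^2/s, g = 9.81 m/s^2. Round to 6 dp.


w = (rho_s - rho_w) * g * d^2 / (18 * rho_w * nu)
d = 0.033 mm = 0.000033 m
rho_s - rho_w = 2626 - 1025 = 1601
Numerator = 1601 * 9.81 * (0.000033)^2 = 0.000017103627
Denominator = 18 * 1025 * 1e-6 = 0.018450
w = 0.000927 m/s

0.000927


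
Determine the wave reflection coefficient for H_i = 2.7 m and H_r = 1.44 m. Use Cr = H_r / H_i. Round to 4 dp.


Cr = H_r / H_i
Cr = 1.44 / 2.7
Cr = 0.5333

0.5333


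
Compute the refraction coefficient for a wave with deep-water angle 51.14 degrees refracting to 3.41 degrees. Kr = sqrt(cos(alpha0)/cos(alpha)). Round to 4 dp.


Kr = sqrt(cos(alpha0) / cos(alpha))
cos(51.14) = 0.627420
cos(3.41) = 0.998229
Kr = sqrt(0.627420 / 0.998229)
Kr = sqrt(0.628532)
Kr = 0.7928

0.7928


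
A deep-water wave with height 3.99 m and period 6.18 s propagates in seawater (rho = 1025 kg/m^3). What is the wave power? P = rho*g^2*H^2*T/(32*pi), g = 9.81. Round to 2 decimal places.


P = rho * g^2 * H^2 * T / (32 * pi)
P = 1025 * 9.81^2 * 3.99^2 * 6.18 / (32 * pi)
P = 1025 * 96.2361 * 15.9201 * 6.18 / 100.53096
P = 96537.56 W/m

96537.56


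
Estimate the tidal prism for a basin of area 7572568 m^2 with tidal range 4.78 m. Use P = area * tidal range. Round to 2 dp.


Tidal prism = Area * Tidal range
P = 7572568 * 4.78
P = 36196875.04 m^3

36196875.04


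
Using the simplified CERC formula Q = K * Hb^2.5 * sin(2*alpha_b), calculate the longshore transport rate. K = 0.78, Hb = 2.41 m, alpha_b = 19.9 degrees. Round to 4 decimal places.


Q = K * Hb^2.5 * sin(2 * alpha_b)
Hb^2.5 = 2.41^2.5 = 9.016596
sin(2 * 19.9) = sin(39.8) = 0.640110
Q = 0.78 * 9.016596 * 0.640110
Q = 4.5019 m^3/s

4.5019


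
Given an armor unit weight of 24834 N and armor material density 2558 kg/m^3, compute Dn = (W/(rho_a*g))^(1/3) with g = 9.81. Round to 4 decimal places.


V = W / (rho_a * g)
V = 24834 / (2558 * 9.81)
V = 24834 / 25093.98
V = 0.989640 m^3
Dn = V^(1/3) = 0.989640^(1/3)
Dn = 0.9965 m

0.9965


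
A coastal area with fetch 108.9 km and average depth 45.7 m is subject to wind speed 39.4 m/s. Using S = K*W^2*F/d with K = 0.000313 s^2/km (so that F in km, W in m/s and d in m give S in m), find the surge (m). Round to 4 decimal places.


S = K * W^2 * F / d
W^2 = 39.4^2 = 1552.36
S = 0.000313 * 1552.36 * 108.9 / 45.7
Numerator = 0.000313 * 1552.36 * 108.9 = 52.913277
S = 52.913277 / 45.7 = 1.1578 m

1.1578


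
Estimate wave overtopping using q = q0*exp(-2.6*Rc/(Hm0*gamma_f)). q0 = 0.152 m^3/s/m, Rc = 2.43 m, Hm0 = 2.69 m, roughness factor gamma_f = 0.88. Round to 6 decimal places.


q = q0 * exp(-2.6 * Rc / (Hm0 * gamma_f))
Exponent = -2.6 * 2.43 / (2.69 * 0.88)
= -2.6 * 2.43 / 2.3672
= -2.668976
exp(-2.668976) = 0.069323
q = 0.152 * 0.069323
q = 0.010537 m^3/s/m

0.010537


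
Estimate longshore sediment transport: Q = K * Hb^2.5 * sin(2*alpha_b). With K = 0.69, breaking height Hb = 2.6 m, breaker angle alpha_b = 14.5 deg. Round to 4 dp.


Q = K * Hb^2.5 * sin(2 * alpha_b)
Hb^2.5 = 2.6^2.5 = 10.900172
sin(2 * 14.5) = sin(29.0) = 0.484810
Q = 0.69 * 10.900172 * 0.484810
Q = 3.6463 m^3/s

3.6463


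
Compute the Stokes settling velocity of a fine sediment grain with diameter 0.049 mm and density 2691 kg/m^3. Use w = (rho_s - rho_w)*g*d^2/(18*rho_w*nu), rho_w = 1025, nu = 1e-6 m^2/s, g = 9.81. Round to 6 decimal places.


w = (rho_s - rho_w) * g * d^2 / (18 * rho_w * nu)
d = 0.049 mm = 0.000049 m
rho_s - rho_w = 2691 - 1025 = 1666
Numerator = 1666 * 9.81 * (0.000049)^2 = 0.000039240647
Denominator = 18 * 1025 * 1e-6 = 0.018450
w = 0.002127 m/s

0.002127


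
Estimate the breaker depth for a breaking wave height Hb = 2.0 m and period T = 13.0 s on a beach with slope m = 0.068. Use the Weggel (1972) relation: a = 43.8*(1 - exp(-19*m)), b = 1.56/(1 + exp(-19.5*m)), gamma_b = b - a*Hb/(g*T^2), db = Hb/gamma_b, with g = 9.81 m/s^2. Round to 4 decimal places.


a = 43.8 * (1 - exp(-19 * m))
exp(-19 * 0.068) = exp(-1.2920) = 0.274721
a = 43.8 * (1 - 0.274721) = 31.767229
b = 1.56 / (1 + exp(-19.5 * m))
exp(-19.5 * 0.068) = exp(-1.3260) = 0.265537
b = 1.56 / (1 + 0.265537) = 1.232678
Hb / (g * T^2) = 2.0 / (9.81 * 13.0^2) = 2.0 / 1657.8900 = 0.00120635
gamma_b = b - a * Hb/(g*T^2) = 1.232678 - 31.767229 * 0.00120635 = 1.194356
db = Hb / gamma_b = 2.0 / 1.194356
db = 1.6745 m

1.6745


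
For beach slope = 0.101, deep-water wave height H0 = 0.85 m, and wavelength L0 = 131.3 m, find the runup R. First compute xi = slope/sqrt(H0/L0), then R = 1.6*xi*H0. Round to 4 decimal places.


xi = slope / sqrt(H0/L0)
H0/L0 = 0.85/131.3 = 0.006474
sqrt(0.006474) = 0.080459
xi = 0.101 / 0.080459 = 1.255291
R = 1.6 * xi * H0 = 1.6 * 1.255291 * 0.85
R = 1.7072 m

1.7072


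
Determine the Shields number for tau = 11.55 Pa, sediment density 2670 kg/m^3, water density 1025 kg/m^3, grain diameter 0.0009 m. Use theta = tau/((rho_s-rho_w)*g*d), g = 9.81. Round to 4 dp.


theta = tau / ((rho_s - rho_w) * g * d)
rho_s - rho_w = 2670 - 1025 = 1645
Denominator = 1645 * 9.81 * 0.0009 = 14.523705
theta = 11.55 / 14.523705
theta = 0.7953

0.7953


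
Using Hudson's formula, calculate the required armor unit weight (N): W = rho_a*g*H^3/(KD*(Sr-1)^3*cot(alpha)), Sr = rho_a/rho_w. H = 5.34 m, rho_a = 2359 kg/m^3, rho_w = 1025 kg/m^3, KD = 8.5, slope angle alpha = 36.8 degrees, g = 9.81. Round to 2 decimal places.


Sr = rho_a / rho_w = 2359 / 1025 = 2.301463
(Sr - 1) = 1.301463
(Sr - 1)^3 = 2.204428
cot(36.8) = 1 / tan(36.8) = 1 / 0.748096 = 1.336728
Numerator = 2359 * 9.81 * 5.34^3 = 3523876.8238
Denominator = 8.5 * 2.204428 * 1.336728 = 25.047116
W = 3523876.8238 / 25.047116
W = 140689.92 N

140689.92


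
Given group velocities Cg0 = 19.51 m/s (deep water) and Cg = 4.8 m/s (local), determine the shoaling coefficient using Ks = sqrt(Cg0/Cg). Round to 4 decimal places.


Ks = sqrt(Cg0 / Cg)
Ks = sqrt(19.51 / 4.8)
Ks = sqrt(4.0646)
Ks = 2.0161

2.0161


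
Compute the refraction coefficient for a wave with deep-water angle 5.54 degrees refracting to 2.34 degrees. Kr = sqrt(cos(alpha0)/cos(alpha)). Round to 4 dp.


Kr = sqrt(cos(alpha0) / cos(alpha))
cos(5.54) = 0.995329
cos(2.34) = 0.999166
Kr = sqrt(0.995329 / 0.999166)
Kr = sqrt(0.996160)
Kr = 0.9981

0.9981


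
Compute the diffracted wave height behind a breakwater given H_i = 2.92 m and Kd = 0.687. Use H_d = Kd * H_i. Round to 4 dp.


H_d = Kd * H_i
H_d = 0.687 * 2.92
H_d = 2.0060 m

2.0060


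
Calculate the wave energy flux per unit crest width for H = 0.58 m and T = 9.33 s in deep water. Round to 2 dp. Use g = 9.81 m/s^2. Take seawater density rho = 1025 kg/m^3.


P = rho * g^2 * H^2 * T / (32 * pi)
P = 1025 * 9.81^2 * 0.58^2 * 9.33 / (32 * pi)
P = 1025 * 96.2361 * 0.3364 * 9.33 / 100.53096
P = 3079.64 W/m

3079.64


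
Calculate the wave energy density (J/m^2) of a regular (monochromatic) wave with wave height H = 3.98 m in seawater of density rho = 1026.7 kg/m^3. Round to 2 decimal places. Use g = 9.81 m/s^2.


E = (1/8) * rho * g * H^2
E = (1/8) * 1026.7 * 9.81 * 3.98^2
E = 0.125 * 1026.7 * 9.81 * 15.8404
E = 19942.92 J/m^2

19942.92


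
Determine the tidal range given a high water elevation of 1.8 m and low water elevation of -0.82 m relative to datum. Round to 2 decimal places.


Tidal range = High water - Low water
Tidal range = 1.8 - (-0.82)
Tidal range = 2.62 m

2.62


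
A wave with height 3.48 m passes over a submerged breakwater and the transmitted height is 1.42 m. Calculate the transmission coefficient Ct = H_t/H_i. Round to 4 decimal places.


Ct = H_t / H_i
Ct = 1.42 / 3.48
Ct = 0.4080

0.4080


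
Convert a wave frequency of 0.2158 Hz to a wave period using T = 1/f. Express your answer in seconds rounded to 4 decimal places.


T = 1 / f
T = 1 / 0.2158
T = 4.6339 s

4.6339


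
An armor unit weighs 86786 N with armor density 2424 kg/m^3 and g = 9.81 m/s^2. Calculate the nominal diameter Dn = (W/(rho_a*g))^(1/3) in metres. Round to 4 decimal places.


V = W / (rho_a * g)
V = 86786 / (2424 * 9.81)
V = 86786 / 23779.44
V = 3.649623 m^3
Dn = V^(1/3) = 3.649623^(1/3)
Dn = 1.5396 m

1.5396


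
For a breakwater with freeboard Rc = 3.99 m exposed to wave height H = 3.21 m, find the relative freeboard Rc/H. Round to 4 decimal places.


Relative freeboard = Rc / H
= 3.99 / 3.21
= 1.2430

1.2430


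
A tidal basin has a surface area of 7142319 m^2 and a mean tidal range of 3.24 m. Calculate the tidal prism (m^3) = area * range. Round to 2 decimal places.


Tidal prism = Area * Tidal range
P = 7142319 * 3.24
P = 23141113.56 m^3

23141113.56


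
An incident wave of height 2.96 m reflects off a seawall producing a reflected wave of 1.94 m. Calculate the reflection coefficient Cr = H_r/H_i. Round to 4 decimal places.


Cr = H_r / H_i
Cr = 1.94 / 2.96
Cr = 0.6554

0.6554


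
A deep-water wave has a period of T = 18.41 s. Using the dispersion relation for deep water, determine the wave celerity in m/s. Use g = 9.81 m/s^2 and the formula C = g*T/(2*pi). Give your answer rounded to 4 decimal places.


We use the deep-water celerity formula:
C = g * T / (2 * pi)
C = 9.81 * 18.41 / (2 * 3.14159...)
C = 180.602100 / 6.283185
C = 28.7437 m/s

28.7437


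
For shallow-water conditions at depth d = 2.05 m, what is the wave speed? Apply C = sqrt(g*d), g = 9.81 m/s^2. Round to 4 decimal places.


Using the shallow-water approximation:
C = sqrt(g * d) = sqrt(9.81 * 2.05)
C = sqrt(20.1105)
C = 4.4845 m/s

4.4845


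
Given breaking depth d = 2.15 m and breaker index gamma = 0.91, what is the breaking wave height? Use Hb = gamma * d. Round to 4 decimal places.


Hb = gamma * d
Hb = 0.91 * 2.15
Hb = 1.9565 m

1.9565


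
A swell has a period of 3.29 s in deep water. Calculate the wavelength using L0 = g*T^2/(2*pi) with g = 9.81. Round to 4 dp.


L0 = g * T^2 / (2 * pi)
L0 = 9.81 * 3.29^2 / (2 * pi)
L0 = 9.81 * 10.8241 / 6.28319
L0 = 106.1844 / 6.28319
L0 = 16.8998 m

16.8998


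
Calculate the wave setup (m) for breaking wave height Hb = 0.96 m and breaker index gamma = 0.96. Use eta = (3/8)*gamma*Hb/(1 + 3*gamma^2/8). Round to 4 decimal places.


eta = (3/8) * gamma * Hb / (1 + 3*gamma^2/8)
Numerator = (3/8) * 0.96 * 0.96 = 0.345600
Denominator = 1 + 3*0.96^2/8 = 1 + 0.345600 = 1.345600
eta = 0.345600 / 1.345600
eta = 0.2568 m

0.2568


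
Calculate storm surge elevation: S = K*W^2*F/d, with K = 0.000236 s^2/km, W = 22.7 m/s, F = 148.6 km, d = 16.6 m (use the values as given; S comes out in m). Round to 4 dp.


S = K * W^2 * F / d
W^2 = 22.7^2 = 515.29
S = 0.000236 * 515.29 * 148.6 / 16.6
Numerator = 0.000236 * 515.29 * 148.6 = 18.071014
S = 18.071014 / 16.6 = 1.0886 m

1.0886


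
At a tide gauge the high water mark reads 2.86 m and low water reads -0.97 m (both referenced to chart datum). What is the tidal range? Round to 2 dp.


Tidal range = High water - Low water
Tidal range = 2.86 - (-0.97)
Tidal range = 3.83 m

3.83


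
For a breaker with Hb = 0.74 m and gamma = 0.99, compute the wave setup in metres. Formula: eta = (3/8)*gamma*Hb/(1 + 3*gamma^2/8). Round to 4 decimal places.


eta = (3/8) * gamma * Hb / (1 + 3*gamma^2/8)
Numerator = (3/8) * 0.99 * 0.74 = 0.274725
Denominator = 1 + 3*0.99^2/8 = 1 + 0.367538 = 1.367538
eta = 0.274725 / 1.367538
eta = 0.2009 m

0.2009


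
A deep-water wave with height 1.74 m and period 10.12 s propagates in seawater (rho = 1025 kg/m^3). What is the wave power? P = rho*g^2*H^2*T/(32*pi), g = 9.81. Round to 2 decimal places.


P = rho * g^2 * H^2 * T / (32 * pi)
P = 1025 * 9.81^2 * 1.74^2 * 10.12 / (32 * pi)
P = 1025 * 96.2361 * 3.0276 * 10.12 / 100.53096
P = 30063.60 W/m

30063.60


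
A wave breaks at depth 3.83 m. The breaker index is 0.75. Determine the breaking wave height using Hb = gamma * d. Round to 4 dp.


Hb = gamma * d
Hb = 0.75 * 3.83
Hb = 2.8725 m

2.8725


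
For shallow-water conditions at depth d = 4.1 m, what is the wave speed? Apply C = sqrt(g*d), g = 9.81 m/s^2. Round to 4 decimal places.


Using the shallow-water approximation:
C = sqrt(g * d) = sqrt(9.81 * 4.1)
C = sqrt(40.2210)
C = 6.3420 m/s

6.3420


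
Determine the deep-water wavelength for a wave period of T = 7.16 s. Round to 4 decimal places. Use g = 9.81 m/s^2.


L0 = g * T^2 / (2 * pi)
L0 = 9.81 * 7.16^2 / (2 * pi)
L0 = 9.81 * 51.2656 / 6.28319
L0 = 502.9155 / 6.28319
L0 = 80.0415 m

80.0415


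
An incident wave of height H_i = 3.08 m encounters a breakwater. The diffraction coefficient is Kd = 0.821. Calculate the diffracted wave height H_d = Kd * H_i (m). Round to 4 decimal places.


H_d = Kd * H_i
H_d = 0.821 * 3.08
H_d = 2.5287 m

2.5287


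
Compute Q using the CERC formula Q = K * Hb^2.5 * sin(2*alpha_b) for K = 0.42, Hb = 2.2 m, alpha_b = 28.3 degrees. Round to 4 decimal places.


Q = K * Hb^2.5 * sin(2 * alpha_b)
Hb^2.5 = 2.2^2.5 = 7.178880
sin(2 * 28.3) = sin(56.6) = 0.834848
Q = 0.42 * 7.178880 * 0.834848
Q = 2.5172 m^3/s

2.5172


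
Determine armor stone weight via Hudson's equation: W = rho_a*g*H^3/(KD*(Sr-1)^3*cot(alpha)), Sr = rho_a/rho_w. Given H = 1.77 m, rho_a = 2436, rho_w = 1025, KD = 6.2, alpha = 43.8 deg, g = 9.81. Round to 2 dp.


Sr = rho_a / rho_w = 2436 / 1025 = 2.376585
(Sr - 1) = 1.376585
(Sr - 1)^3 = 2.608612
cot(43.8) = 1 / tan(43.8) = 1 / 0.958966 = 1.042790
Numerator = 2436 * 9.81 * 1.77^3 = 132515.3202
Denominator = 6.2 * 2.608612 * 1.042790 = 16.865458
W = 132515.3202 / 16.865458
W = 7857.20 N

7857.20


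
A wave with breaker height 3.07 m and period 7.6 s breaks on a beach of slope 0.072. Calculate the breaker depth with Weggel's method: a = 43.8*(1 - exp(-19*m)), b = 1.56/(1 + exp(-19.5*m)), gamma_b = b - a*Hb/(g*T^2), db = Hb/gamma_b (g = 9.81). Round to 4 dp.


a = 43.8 * (1 - exp(-19 * m))
exp(-19 * 0.072) = exp(-1.3680) = 0.254616
a = 43.8 * (1 - 0.254616) = 32.647833
b = 1.56 / (1 + exp(-19.5 * m))
exp(-19.5 * 0.072) = exp(-1.4040) = 0.245613
b = 1.56 / (1 + 0.245613) = 1.252396
Hb / (g * T^2) = 3.07 / (9.81 * 7.6^2) = 3.07 / 566.6256 = 0.00541804
gamma_b = b - a * Hb/(g*T^2) = 1.252396 - 32.647833 * 0.00541804 = 1.075509
db = Hb / gamma_b = 3.07 / 1.075509
db = 2.8545 m

2.8545


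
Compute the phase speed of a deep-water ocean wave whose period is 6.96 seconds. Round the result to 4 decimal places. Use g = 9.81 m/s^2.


We use the deep-water celerity formula:
C = g * T / (2 * pi)
C = 9.81 * 6.96 / (2 * 3.14159...)
C = 68.277600 / 6.283185
C = 10.8667 m/s

10.8667


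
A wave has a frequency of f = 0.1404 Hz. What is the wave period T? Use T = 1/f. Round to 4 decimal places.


T = 1 / f
T = 1 / 0.1404
T = 7.1225 s

7.1225


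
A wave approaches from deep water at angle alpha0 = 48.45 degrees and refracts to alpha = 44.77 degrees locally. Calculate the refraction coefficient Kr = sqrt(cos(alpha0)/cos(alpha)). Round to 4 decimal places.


Kr = sqrt(cos(alpha0) / cos(alpha))
cos(48.45) = 0.663273
cos(44.77) = 0.709940
Kr = sqrt(0.663273 / 0.709940)
Kr = sqrt(0.934267)
Kr = 0.9666

0.9666


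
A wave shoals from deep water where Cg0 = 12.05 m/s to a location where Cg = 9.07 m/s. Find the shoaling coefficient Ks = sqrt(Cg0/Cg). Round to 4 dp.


Ks = sqrt(Cg0 / Cg)
Ks = sqrt(12.05 / 9.07)
Ks = sqrt(1.3286)
Ks = 1.1526

1.1526


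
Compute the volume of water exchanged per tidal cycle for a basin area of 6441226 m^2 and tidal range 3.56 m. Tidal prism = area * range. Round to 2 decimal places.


Tidal prism = Area * Tidal range
P = 6441226 * 3.56
P = 22930764.56 m^3

22930764.56


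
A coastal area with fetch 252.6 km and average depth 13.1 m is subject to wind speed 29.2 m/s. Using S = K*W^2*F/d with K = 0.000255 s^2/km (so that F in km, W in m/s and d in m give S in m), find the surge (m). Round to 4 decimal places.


S = K * W^2 * F / d
W^2 = 29.2^2 = 852.64
S = 0.000255 * 852.64 * 252.6 / 13.1
Numerator = 0.000255 * 852.64 * 252.6 = 54.921100
S = 54.921100 / 13.1 = 4.1925 m

4.1925


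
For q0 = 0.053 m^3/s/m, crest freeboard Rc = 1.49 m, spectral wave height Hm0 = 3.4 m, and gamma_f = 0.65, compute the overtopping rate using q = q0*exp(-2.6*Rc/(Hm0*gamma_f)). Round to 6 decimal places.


q = q0 * exp(-2.6 * Rc / (Hm0 * gamma_f))
Exponent = -2.6 * 1.49 / (3.4 * 0.65)
= -2.6 * 1.49 / 2.2100
= -1.752941
exp(-1.752941) = 0.173264
q = 0.053 * 0.173264
q = 0.009183 m^3/s/m

0.009183


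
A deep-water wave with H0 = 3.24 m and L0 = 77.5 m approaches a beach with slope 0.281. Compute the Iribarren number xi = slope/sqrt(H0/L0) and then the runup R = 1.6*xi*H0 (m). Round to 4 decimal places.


xi = slope / sqrt(H0/L0)
H0/L0 = 3.24/77.5 = 0.041806
sqrt(0.041806) = 0.204466
xi = 0.281 / 0.204466 = 1.374310
R = 1.6 * xi * H0 = 1.6 * 1.374310 * 3.24
R = 7.1244 m

7.1244


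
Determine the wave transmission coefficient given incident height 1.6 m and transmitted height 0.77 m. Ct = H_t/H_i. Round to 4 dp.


Ct = H_t / H_i
Ct = 0.77 / 1.6
Ct = 0.4813

0.4813


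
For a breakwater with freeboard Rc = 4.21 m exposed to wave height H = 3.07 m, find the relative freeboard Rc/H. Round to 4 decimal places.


Relative freeboard = Rc / H
= 4.21 / 3.07
= 1.3713

1.3713


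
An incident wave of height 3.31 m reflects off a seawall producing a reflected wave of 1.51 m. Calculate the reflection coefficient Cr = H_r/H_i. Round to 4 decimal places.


Cr = H_r / H_i
Cr = 1.51 / 3.31
Cr = 0.4562

0.4562


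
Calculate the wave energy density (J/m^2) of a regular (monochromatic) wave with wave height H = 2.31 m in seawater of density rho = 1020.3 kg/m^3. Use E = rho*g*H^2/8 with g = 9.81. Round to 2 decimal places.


E = (1/8) * rho * g * H^2
E = (1/8) * 1020.3 * 9.81 * 2.31^2
E = 0.125 * 1020.3 * 9.81 * 5.3361
E = 6676.22 J/m^2

6676.22


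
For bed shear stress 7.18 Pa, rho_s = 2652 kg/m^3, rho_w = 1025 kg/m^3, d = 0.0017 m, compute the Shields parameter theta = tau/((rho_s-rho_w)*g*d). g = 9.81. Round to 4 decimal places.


theta = tau / ((rho_s - rho_w) * g * d)
rho_s - rho_w = 2652 - 1025 = 1627
Denominator = 1627 * 9.81 * 0.0017 = 27.133479
theta = 7.18 / 27.133479
theta = 0.2646

0.2646


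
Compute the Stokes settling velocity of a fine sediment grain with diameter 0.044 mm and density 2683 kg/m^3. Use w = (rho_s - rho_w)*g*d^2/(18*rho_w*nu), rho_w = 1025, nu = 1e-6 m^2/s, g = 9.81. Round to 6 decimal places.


w = (rho_s - rho_w) * g * d^2 / (18 * rho_w * nu)
d = 0.044 mm = 0.000044 m
rho_s - rho_w = 2683 - 1025 = 1658
Numerator = 1658 * 9.81 * (0.000044)^2 = 0.000031489001
Denominator = 18 * 1025 * 1e-6 = 0.018450
w = 0.001707 m/s

0.001707
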